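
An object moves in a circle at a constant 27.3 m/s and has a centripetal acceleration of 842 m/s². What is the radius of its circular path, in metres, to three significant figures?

0.885 m

a_c = v²/r ⇒ r = v²/a_c = (27.3)²/842 = 745.3/842 = 0.8851 m.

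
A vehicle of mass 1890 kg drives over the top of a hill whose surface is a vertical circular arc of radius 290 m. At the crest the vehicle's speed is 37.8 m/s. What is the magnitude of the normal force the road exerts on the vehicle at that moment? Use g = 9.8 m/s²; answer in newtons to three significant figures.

At the crest the centripetal acceleration points downward (toward the centre of the arc), so mg − N = mv²/r.
N = m(g − v²/r) = 1890 × (9.8 − (37.8)²/290) = 1890 × (9.8 − 4.927) = 1890 × 4.873 = 9210 N.

9210 N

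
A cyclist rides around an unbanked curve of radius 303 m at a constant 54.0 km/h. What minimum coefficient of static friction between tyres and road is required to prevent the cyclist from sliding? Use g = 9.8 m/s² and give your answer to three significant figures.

v = 54.0/3.6 = 15.00 m/s.
Friction provides the centripetal force: μ_s m g = m v²/r, so μ_s = v²/(g r) = (15.00)²/(9.8 × 303) = 225.0/2969 = 0.07577.

0.0758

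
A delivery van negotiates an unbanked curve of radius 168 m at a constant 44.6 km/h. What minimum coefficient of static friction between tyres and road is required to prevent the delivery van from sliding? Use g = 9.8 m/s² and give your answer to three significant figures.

v = 44.6/3.6 = 12.39 m/s.
Friction provides the centripetal force: μ_s m g = m v²/r, so μ_s = v²/(g r) = (12.39)²/(9.8 × 168) = 153.5/1646 = 0.09322.

0.0932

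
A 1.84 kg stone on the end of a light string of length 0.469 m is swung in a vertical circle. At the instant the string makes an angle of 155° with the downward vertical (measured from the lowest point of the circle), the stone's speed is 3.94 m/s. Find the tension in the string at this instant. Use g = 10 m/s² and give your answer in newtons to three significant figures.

44.2 N

Take the radial direction toward the centre of the circle as positive. The component of the weight along the string toward the centre is −mg cos φ (φ measured from the bottom), so Newton's second law along the string gives T − mg cos φ = m v²/r.
cos 155° = -0.9063, so T = m(v²/r + g cos φ) = 1.84 × ((3.94)²/0.469 + 10.0 × -0.9063) = 1.84 × (33.10 + (-9.063)) = 1.84 × 24.04 = 44.23 N.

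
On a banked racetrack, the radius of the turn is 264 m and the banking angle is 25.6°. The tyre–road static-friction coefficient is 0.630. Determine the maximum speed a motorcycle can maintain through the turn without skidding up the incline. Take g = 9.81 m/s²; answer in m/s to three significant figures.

At the maximum speed, friction acts down the slope at its limiting value f = μN. Radially (horizontal, toward centre): N sinθ + μN cosθ = mv²/r. Vertically: N cosθ − μN sinθ = mg.
Dividing: v² = r g (sinθ + μcosθ)/(cosθ − μsinθ).
sinθ + μcosθ = 0.4321 + 0.630×0.9018 = 1.000; cosθ − μsinθ = 0.9018 − 0.630×0.4321 = 0.6296.
v² = 264 × 9.81 × 1.000/0.6296 = 4114 m²/s², so v = 64.14 m/s.

64.1 m/s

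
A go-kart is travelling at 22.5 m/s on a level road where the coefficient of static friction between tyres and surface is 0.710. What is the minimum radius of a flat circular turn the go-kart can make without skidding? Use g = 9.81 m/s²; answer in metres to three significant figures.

At the limit, μ_s m g = m v²/r, so r_min = v²/(μ_s g) = (22.5)²/(0.710 × 9.81) = 506.2/6.965 = 72.68 m.

72.7 m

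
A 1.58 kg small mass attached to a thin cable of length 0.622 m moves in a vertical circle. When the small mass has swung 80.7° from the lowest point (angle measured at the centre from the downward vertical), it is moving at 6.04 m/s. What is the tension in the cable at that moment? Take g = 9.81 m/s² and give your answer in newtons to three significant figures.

Take the radial direction toward the centre of the circle as positive. The component of the weight along the string toward the centre is −mg cos φ (φ measured from the bottom), so Newton's second law along the string gives T − mg cos φ = m v²/r.
cos 80.7° = 0.1616, so T = m(v²/r + g cos φ) = 1.58 × ((6.04)²/0.622 + 9.81 × 0.1616) = 1.58 × (58.65 + (1.585)) = 1.58 × 60.24 = 95.18 N.

95.2 N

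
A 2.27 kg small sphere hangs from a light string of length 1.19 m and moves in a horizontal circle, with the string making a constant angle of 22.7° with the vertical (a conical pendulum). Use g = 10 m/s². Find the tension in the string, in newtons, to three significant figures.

Vertically the bob has no acceleration, so T cosθ = mg.
T = mg/cosθ = 2.27 × 10.0 / cos 22.7° = 22.70/0.9225 = 24.61 N.

24.6 N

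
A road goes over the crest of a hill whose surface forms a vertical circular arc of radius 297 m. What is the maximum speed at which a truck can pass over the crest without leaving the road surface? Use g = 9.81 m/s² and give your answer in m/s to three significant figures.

54.0 m/s

At the crest the centre of the circle is below the truck, so the net downward (centripetal) force is mg − N = mv²/r.
The truck leaves the road when N → 0, giving v_max = √(g r) = √(9.81 × 297) = 53.98 m/s.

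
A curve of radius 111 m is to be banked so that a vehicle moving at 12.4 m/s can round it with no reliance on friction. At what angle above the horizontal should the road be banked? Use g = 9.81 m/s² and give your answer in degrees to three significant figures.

With no friction, the horizontal component of the normal force provides the centripetal force: N sinθ = mv²/r, while N cosθ = mg vertically.
Dividing: tanθ = v²/(r g) = (12.4)²/(111 × 9.81) = 153.8/1089 = 0.1412.
θ = arctan(0.1412) = 8.037°.

8.04°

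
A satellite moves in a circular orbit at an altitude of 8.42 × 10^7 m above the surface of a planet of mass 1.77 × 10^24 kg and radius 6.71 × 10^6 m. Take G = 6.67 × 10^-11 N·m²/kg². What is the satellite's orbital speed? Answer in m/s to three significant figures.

Orbital radius r = R + h = 6.71 × 10^6 + 8.42 × 10^7 = 9.091 × 10^7 m.
Gravity supplies the centripetal force: G M m / r² = m v² / r, so v = √(GM/r).
v = √(6.67 × 10^-11 × 1.77 × 10^24 / 9.091 × 10^7) = √(1.299 × 10^6) = 1140 m/s.

1140 m/s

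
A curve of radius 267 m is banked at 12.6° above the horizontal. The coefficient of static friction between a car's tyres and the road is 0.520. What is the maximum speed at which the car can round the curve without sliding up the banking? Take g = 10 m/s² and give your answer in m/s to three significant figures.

47.4 m/s

At the maximum speed, friction acts down the slope at its limiting value f = μN. Radially (horizontal, toward centre): N sinθ + μN cosθ = mv²/r. Vertically: N cosθ − μN sinθ = mg.
Dividing: v² = r g (sinθ + μcosθ)/(cosθ − μsinθ).
sinθ + μcosθ = 0.2181 + 0.520×0.9759 = 0.7256; cosθ − μsinθ = 0.9759 − 0.520×0.2181 = 0.8625.
v² = 267 × 10.0 × 0.7256/0.8625 = 2246 m²/s², so v = 47.40 m/s.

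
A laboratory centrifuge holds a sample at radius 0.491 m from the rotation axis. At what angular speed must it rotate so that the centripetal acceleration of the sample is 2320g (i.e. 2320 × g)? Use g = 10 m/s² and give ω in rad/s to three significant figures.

217 rad/s

Centripetal acceleration a_c = ω²r. Setting ω²r = 2320g:
ω = √(2320g / r) = √(2320 × 10.0 / 0.491) = √47250 = 217.4 rad/s.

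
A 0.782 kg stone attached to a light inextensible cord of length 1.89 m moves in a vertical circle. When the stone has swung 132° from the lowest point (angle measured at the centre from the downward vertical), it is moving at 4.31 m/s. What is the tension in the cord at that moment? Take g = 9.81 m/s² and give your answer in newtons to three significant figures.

2.55 N

Take the radial direction toward the centre of the circle as positive. The component of the weight along the string toward the centre is −mg cos φ (φ measured from the bottom), so Newton's second law along the string gives T − mg cos φ = m v²/r.
cos 132° = -0.6691, so T = m(v²/r + g cos φ) = 0.782 × ((4.31)²/1.89 + 9.81 × -0.6691) = 0.782 × (9.829 + (-6.564)) = 0.782 × 3.264 = 2.553 N.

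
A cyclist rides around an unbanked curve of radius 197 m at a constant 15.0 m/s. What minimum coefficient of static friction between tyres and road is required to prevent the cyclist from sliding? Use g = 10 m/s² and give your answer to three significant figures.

0.114

Friction provides the centripetal force: μ_s m g = m v²/r, so μ_s = v²/(g r) = (15.00)²/(10.0 × 197) = 225.0/1970 = 0.1142.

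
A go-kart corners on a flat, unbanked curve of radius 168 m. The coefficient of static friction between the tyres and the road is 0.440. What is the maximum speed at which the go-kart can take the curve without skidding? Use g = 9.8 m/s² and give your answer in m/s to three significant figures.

The only inward force on a level bend is static friction, so at the limit f_s = μ_s N = μ_s m g = m v²/r.
Mass cancels: v_max = √(μ_s g r) = √(0.440 × 9.8 × 168) = √724.4 = 26.91 m/s.

26.9 m/s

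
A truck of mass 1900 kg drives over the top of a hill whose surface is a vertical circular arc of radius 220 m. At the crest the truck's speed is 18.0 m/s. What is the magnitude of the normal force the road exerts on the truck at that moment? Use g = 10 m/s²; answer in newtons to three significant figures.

16200 N

At the crest the centripetal acceleration points downward (toward the centre of the arc), so mg − N = mv²/r.
N = m(g − v²/r) = 1900 × (10.0 − (18.0)²/220) = 1900 × (10.0 − 1.473) = 1900 × 8.527 = 16200 N.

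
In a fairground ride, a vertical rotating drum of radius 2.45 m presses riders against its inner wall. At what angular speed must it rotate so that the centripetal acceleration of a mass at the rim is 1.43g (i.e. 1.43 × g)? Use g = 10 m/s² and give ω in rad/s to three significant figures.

Centripetal acceleration a_c = ω²r. Setting ω²r = 1.43g:
ω = √(1.43g / r) = √(1.43 × 10.0 / 2.45) = √5.837 = 2.416 rad/s.

2.42 rad/s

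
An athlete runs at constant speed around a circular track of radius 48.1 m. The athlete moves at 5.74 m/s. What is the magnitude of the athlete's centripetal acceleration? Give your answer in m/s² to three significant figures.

a_c = v²/r = (5.740)²/48.1 = 32.95/48.1 = 0.6850 m/s².

0.685 m/s²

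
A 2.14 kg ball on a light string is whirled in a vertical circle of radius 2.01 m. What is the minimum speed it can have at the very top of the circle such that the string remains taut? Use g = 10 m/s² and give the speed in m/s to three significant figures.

At the top, both weight mg and T point toward the centre: T + mg = mv²/r.
At minimum speed T → 0, so mg = mv_min²/r ⇒ v_min = √(g r) = √(10.0 × 2.01) = 4.483 m/s.

4.48 m/s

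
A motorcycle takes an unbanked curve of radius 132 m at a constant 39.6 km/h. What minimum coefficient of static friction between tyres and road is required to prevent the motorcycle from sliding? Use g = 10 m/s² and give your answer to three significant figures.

v = 39.6/3.6 = 11.00 m/s.
Friction provides the centripetal force: μ_s m g = m v²/r, so μ_s = v²/(g r) = (11.00)²/(10.0 × 132) = 121.0/1320 = 0.09167.

0.0917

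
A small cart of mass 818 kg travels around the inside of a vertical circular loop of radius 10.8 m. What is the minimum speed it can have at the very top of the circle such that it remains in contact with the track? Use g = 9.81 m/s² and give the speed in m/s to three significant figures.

At the highest point the centre is directly below, so both the weight and N act inward: N + mg = mv²/r.
At minimum speed N → 0, so mg = mv_min²/r ⇒ v_min = √(g r) = √(9.81 × 10.8) = 10.29 m/s.

10.3 m/s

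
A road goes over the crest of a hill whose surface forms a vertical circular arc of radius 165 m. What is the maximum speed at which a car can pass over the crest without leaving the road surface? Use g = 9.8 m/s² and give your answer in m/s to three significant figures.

At the crest the centre of the circle is below the car, so the net downward (centripetal) force is mg − N = mv²/r.
The car leaves the road when N → 0, giving v_max = √(g r) = √(9.8 × 165) = 40.21 m/s.

40.2 m/s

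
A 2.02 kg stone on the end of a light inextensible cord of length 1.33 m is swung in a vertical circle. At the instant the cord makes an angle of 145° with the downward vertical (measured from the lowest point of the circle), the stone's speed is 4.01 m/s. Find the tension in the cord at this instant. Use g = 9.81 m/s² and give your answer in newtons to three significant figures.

Take the radial direction toward the centre of the circle as positive. The component of the weight along the string toward the centre is −mg cos φ (φ measured from the bottom), so Newton's second law along the string gives T − mg cos φ = m v²/r.
cos 145° = -0.8192, so T = m(v²/r + g cos φ) = 2.02 × ((4.01)²/1.33 + 9.81 × -0.8192) = 2.02 × (12.09 + (-8.036)) = 2.02 × 4.054 = 8.190 N.

8.19 N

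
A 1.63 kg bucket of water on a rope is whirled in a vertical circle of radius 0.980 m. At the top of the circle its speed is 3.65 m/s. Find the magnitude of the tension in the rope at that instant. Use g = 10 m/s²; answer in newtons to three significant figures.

5.86 N

At the top, both T and the weight mg point inward (toward the centre), so T + mg = mv²/r.
T = m(v²/r − g) = 1.63 × ((3.65)²/0.980 − 10.0) = 1.63 × (13.59 − 10.0) = 1.63 × 3.594 = 5.859 N.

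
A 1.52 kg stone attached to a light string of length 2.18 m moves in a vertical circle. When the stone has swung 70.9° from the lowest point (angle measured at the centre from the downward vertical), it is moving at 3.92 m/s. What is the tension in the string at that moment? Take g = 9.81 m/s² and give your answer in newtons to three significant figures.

Take the radial direction toward the centre of the circle as positive. The component of the weight along the string toward the centre is −mg cos φ (φ measured from the bottom), so Newton's second law along the string gives T − mg cos φ = m v²/r.
cos 70.9° = 0.3272, so T = m(v²/r + g cos φ) = 1.52 × ((3.92)²/2.18 + 9.81 × 0.3272) = 1.52 × (7.049 + (3.210)) = 1.52 × 10.26 = 15.59 N.

15.6 N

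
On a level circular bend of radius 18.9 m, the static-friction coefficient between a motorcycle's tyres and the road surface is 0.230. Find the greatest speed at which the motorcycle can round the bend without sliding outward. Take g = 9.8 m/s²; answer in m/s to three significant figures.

Friction provides the centripetal force on a flat curve. At maximum speed it is at its limiting value: μ_s m g = m v²/r.
Mass cancels: v_max = √(μ_s g r) = √(0.230 × 9.8 × 18.9) = √42.60 = 6.527 m/s.

6.53 m/s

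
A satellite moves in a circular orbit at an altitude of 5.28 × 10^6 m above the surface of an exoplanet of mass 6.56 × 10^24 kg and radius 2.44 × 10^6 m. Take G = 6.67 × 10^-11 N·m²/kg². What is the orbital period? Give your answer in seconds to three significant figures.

r = R + h = 2.44 × 10^6 + 5.28 × 10^6 = 7.720 × 10^6 m. Gravity provides the centripetal force: G M m / r² = m v² / r ⇒ v = √(GM/r) = 7528 m/s.
T = 2πr/v = 2π × 7.720 × 10^6 / 7528 = 6443 s.

6440 s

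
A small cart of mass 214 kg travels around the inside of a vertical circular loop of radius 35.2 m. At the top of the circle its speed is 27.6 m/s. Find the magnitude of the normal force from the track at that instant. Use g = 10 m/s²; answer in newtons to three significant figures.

2490 N

At the top, both N and the weight mg point inward (toward the centre), so N + mg = mv²/r.
N = m(v²/r − g) = 214 × ((27.6)²/35.2 − 10.0) = 214 × (21.64 − 10.0) = 214 × 11.64 = 2491 N.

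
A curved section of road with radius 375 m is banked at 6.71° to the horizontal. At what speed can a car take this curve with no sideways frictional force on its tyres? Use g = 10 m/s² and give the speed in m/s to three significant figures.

21.0 m/s

On a frictionless banked curve, N sinθ = mv²/r and N cosθ = mg, so tanθ = v²/(rg).
v = √(r g tanθ) = √(375 × 10.0 × tan 6.71°) = √(375 × 10.0 × 0.1176) = √441.2 = 21.00 m/s.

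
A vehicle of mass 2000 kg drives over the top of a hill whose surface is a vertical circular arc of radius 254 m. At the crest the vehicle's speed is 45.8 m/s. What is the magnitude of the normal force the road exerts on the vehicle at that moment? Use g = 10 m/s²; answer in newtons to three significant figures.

At the crest the centripetal acceleration points downward (toward the centre of the arc), so mg − N = mv²/r.
N = m(g − v²/r) = 2000 × (10.0 − (45.8)²/254) = 2000 × (10.0 − 8.258) = 2000 × 1.742 = 3483 N.

3480 N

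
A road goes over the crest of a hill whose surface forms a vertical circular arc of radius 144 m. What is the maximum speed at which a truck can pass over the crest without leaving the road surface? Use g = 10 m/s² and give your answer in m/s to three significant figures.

37.9 m/s

At the crest the centre of the circle is below the truck, so the net downward (centripetal) force is mg − N = mv²/r.
The truck leaves the road when N → 0, giving v_max = √(g r) = √(10.0 × 144) = 37.95 m/s.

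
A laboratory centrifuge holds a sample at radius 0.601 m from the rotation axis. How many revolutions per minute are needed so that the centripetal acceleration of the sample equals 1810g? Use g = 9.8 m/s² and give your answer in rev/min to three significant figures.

1640 rev/min

Require ω²r = 1810g, so ω = √(1810 × 9.8/0.601) = 171.8 rad/s.
In rev/min: ω × 60/(2π) = 171.8 × 60/(2π) = 1641 rev/min.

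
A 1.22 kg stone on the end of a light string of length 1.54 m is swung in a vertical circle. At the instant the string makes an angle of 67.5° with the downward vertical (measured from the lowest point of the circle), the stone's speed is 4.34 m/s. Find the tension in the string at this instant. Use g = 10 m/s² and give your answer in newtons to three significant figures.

Take the radial direction toward the centre of the circle as positive. The component of the weight along the string toward the centre is −mg cos φ (φ measured from the bottom), so Newton's second law along the string gives T − mg cos φ = m v²/r.
cos 67.5° = 0.3827, so T = m(v²/r + g cos φ) = 1.22 × ((4.34)²/1.54 + 10.0 × 0.3827) = 1.22 × (12.23 + (3.827)) = 1.22 × 16.06 = 19.59 N.

19.6 N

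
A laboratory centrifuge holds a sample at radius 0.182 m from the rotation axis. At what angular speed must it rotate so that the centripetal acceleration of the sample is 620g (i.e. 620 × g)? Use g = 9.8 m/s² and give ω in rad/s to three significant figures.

183 rad/s

Centripetal acceleration a_c = ω²r. Setting ω²r = 620g:
ω = √(620g / r) = √(620 × 9.8 / 0.182) = √33380 = 182.7 rad/s.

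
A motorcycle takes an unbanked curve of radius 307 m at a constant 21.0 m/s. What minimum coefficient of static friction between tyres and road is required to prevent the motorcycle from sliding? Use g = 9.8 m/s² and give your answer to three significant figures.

Friction provides the centripetal force: μ_s m g = m v²/r, so μ_s = v²/(g r) = (21.00)²/(9.8 × 307) = 441.0/3009 = 0.1466.

0.147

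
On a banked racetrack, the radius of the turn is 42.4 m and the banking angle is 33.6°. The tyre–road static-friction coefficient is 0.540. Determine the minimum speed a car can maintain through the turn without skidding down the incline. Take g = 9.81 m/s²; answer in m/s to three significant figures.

6.17 m/s

At the minimum speed, friction acts up the slope at its limiting value f = μN. Radially (horizontal, toward centre): N sinθ − μN cosθ = mv²/r. Vertically: N cosθ + μN sinθ = mg.
Dividing: v² = r g (sinθ − μcosθ)/(cosθ + μsinθ).
sinθ − μcosθ = 0.5534 − 0.540×0.8329 = 0.1036; cosθ + μsinθ = 0.8329 + 0.540×0.5534 = 1.132.
v² = 42.4 × 9.81 × 0.1036/1.132 = 38.08 m²/s², so v = 6.171 m/s.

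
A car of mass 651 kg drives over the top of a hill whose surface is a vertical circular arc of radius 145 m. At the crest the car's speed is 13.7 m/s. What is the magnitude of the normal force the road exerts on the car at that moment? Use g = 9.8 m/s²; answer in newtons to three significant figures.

At the crest the centripetal acceleration points downward (toward the centre of the arc), so mg − N = mv²/r.
N = m(g − v²/r) = 651 × (9.8 − (13.7)²/145) = 651 × (9.8 − 1.294) = 651 × 8.506 = 5537 N.

5540 N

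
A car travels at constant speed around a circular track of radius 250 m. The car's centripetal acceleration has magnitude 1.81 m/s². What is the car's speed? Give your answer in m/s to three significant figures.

21.3 m/s

a_c = v²/r ⇒ v = √(a_c · r) = √(1.81 × 250) = √452.5 = 21.27 m/s.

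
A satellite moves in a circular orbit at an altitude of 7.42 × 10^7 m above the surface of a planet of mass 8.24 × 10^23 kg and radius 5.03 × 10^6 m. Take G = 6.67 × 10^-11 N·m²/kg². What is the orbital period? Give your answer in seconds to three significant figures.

598000 s

r = R + h = 5.03 × 10^6 + 7.42 × 10^7 = 7.923 × 10^7 m. Gravity provides the centripetal force: G M m / r² = m v² / r ⇒ v = √(GM/r) = 832.9 m/s.
T = 2πr/v = 2π × 7.923 × 10^7 / 832.9 = 597700 s.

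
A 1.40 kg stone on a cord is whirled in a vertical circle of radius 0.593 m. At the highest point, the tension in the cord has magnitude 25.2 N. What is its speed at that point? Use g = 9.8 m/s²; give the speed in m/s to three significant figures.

At the top, T + mg = mv²/r, so v = √(r(T/m + g)) = √(0.593 × (25.2/1.40 + 9.8)) = √(0.593 × 27.80) = √16.49 = 4.060 m/s.

4.06 m/s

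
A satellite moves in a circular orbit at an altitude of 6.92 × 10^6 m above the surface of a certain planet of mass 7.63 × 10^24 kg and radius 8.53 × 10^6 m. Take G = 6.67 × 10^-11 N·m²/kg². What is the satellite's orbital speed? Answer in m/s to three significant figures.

Orbital radius r = R + h = 8.53 × 10^6 + 6.92 × 10^6 = 1.545 × 10^7 m.
Gravity supplies the centripetal force: G M m / r² = m v² / r, so v = √(GM/r).
v = √(6.67 × 10^-11 × 7.63 × 10^24 / 1.545 × 10^7) = √(3.294 × 10^7) = 5739 m/s.

5740 m/s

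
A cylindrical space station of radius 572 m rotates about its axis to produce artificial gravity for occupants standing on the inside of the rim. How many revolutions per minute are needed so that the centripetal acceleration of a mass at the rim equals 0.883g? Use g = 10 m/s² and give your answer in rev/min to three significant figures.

Require ω²r = 0.883g, so ω = √(0.883 × 10.0/572) = 0.1242 rad/s.
In rev/min: ω × 60/(2π) = 0.1242 × 60/(2π) = 1.186 rev/min.

1.19 rev/min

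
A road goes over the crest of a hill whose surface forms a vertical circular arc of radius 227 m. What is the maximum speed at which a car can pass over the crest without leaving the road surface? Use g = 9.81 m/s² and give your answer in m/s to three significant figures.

47.2 m/s

At the crest the centre of the circle is below the car, so the net downward (centripetal) force is mg − N = mv²/r.
The car leaves the road when N → 0, giving v_max = √(g r) = √(9.81 × 227) = 47.19 m/s.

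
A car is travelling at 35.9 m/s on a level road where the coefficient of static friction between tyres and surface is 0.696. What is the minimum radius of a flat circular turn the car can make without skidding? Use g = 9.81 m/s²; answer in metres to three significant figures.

At the limit, μ_s m g = m v²/r, so r_min = v²/(μ_s g) = (35.9)²/(0.696 × 9.81) = 1289/6.828 = 188.8 m.

189 m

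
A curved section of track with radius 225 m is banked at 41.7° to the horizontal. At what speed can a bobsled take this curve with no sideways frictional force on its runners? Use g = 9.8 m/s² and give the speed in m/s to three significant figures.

On a frictionless banked curve, N sinθ = mv²/r and N cosθ = mg, so tanθ = v²/(rg).
v = √(r g tanθ) = √(225 × 9.8 × tan 41.7°) = √(225 × 9.8 × 0.8910) = √1965 = 44.32 m/s.

44.3 m/s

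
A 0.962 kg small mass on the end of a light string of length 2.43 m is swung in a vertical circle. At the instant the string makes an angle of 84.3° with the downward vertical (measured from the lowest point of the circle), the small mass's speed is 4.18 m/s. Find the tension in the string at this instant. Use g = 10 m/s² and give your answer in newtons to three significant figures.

Take the radial direction toward the centre of the circle as positive. The component of the weight along the string toward the centre is −mg cos φ (φ measured from the bottom), so Newton's second law along the string gives T − mg cos φ = m v²/r.
cos 84.3° = 0.09932, so T = m(v²/r + g cos φ) = 0.962 × ((4.18)²/2.43 + 10.0 × 0.09932) = 0.962 × (7.190 + (0.9932)) = 0.962 × 8.183 = 7.873 N.

7.87 N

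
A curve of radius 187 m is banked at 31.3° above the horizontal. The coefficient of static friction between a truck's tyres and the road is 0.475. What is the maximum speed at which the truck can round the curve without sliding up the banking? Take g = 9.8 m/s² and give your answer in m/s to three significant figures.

At the maximum speed, friction acts down the slope at its limiting value f = μN. Radially (horizontal, toward centre): N sinθ + μN cosθ = mv²/r. Vertically: N cosθ − μN sinθ = mg.
Dividing: v² = r g (sinθ + μcosθ)/(cosθ − μsinθ).
sinθ + μcosθ = 0.5195 + 0.475×0.8545 = 0.9254; cosθ − μsinθ = 0.8545 − 0.475×0.5195 = 0.6077.
v² = 187 × 9.8 × 0.9254/0.6077 = 2791 m²/s², so v = 52.83 m/s.

52.8 m/s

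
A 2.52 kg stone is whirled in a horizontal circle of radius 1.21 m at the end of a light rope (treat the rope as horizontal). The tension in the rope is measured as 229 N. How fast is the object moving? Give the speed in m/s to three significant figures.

T = m v²/r ⇒ v = √(T r / m) = √(229 × 1.21 / 2.52) = √110.0 = 10.49 m/s.

10.5 m/s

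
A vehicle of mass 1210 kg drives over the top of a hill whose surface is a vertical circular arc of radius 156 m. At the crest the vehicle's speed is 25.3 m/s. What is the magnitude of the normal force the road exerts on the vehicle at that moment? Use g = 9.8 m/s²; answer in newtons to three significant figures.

6890 N

At the crest the centripetal acceleration points downward (toward the centre of the arc), so mg − N = mv²/r.
N = m(g − v²/r) = 1210 × (9.8 − (25.3)²/156) = 1210 × (9.8 − 4.103) = 1210 × 5.697 = 6893 N.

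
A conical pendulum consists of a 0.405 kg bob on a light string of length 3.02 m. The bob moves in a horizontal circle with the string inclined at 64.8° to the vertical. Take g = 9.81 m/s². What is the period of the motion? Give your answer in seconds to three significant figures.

r = L sinθ = 2.733 m. From T sinθ = mω²r and T cosθ = mg: tanθ = ω²r/g, so ω² = g tanθ / r = g/(L cosθ).
ω = √(g/(L cosθ)) = √(9.81/(3.02 × 0.4258)) = √7.629 = 2.762 rad/s.
Period = 2π/ω = 2.275 s.

2.27 s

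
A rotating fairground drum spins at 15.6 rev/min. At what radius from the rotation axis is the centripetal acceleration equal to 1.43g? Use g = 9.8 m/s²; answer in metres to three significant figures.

ω = 15.6 rev/min × 2π/60 = 1.634 rad/s.
a_c = ω²r = 1.43g ⇒ r = 1.43 × 9.8 / (1.634)² = 14.01/2.669 = 5.251 m.

5.25 m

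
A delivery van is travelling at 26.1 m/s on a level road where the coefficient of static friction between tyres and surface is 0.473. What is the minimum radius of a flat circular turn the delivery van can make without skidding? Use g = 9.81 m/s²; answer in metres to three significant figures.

At the limit, μ_s m g = m v²/r, so r_min = v²/(μ_s g) = (26.1)²/(0.473 × 9.81) = 681.2/4.640 = 146.8 m.

147 m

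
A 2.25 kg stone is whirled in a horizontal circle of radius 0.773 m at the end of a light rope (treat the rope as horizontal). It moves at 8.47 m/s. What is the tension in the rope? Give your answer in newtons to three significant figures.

209 N

The tension is the only horizontal force, so it supplies the full centripetal force: T = m v²/r = 2.25 × (8.470)²/0.773 = 2.25 × 71.74/0.773 = 208.8 N.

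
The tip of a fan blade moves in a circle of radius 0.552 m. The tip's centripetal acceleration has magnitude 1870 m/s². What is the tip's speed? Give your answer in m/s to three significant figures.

32.1 m/s

a_c = v²/r ⇒ v = √(a_c · r) = √(1870 × 0.552) = √1032 = 32.13 m/s.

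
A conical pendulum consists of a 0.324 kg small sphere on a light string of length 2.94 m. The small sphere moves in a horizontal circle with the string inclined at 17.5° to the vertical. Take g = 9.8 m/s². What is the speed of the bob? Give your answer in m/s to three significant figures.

1.65 m/s

The radius of the circle is r = L sinθ = 2.94 × sin 17.5° = 0.8841 m.
Horizontally T sinθ = mv²/r and vertically T cosθ = mg, so tanθ = v²/(rg).
v = √(r g tanθ) = √(0.8841 × 9.8 × 0.3153) = √2.732 = 1.653 m/s.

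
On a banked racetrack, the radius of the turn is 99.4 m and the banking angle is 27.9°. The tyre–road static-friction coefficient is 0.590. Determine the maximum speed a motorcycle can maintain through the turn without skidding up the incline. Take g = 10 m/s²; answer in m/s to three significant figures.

40.2 m/s

At the maximum speed, friction acts down the slope at its limiting value f = μN. Radially (horizontal, toward centre): N sinθ + μN cosθ = mv²/r. Vertically: N cosθ − μN sinθ = mg.
Dividing: v² = r g (sinθ + μcosθ)/(cosθ − μsinθ).
sinθ + μcosθ = 0.4679 + 0.590×0.8838 = 0.9894; cosθ − μsinθ = 0.8838 − 0.590×0.4679 = 0.6077.
v² = 99.4 × 10.0 × 0.9894/0.6077 = 1618 m²/s², so v = 40.23 m/s.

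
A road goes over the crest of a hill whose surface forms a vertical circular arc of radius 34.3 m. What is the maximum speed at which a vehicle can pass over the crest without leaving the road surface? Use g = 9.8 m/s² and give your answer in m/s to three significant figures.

18.3 m/s

At the crest the centre of the circle is below the vehicle, so the net downward (centripetal) force is mg − N = mv²/r.
The vehicle leaves the road when N → 0, giving v_max = √(g r) = √(9.8 × 34.3) = 18.33 m/s.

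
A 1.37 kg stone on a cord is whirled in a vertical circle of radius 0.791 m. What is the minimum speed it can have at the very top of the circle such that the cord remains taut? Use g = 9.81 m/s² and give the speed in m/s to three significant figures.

2.79 m/s

At the top, both weight mg and T point toward the centre: T + mg = mv²/r.
At minimum speed T → 0, so mg = mv_min²/r ⇒ v_min = √(g r) = √(9.81 × 0.791) = 2.786 m/s.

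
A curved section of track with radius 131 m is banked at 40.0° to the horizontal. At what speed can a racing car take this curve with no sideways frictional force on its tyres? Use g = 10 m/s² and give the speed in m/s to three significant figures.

On a frictionless banked curve, N sinθ = mv²/r and N cosθ = mg, so tanθ = v²/(rg).
v = √(r g tanθ) = √(131 × 10.0 × tan 40.0°) = √(131 × 10.0 × 0.8391) = √1099 = 33.15 m/s.

33.2 m/s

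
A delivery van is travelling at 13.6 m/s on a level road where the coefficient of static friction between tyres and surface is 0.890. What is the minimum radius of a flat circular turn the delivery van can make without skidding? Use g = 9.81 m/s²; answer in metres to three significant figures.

21.2 m

At the limit, μ_s m g = m v²/r, so r_min = v²/(μ_s g) = (13.6)²/(0.890 × 9.81) = 185.0/8.731 = 21.18 m.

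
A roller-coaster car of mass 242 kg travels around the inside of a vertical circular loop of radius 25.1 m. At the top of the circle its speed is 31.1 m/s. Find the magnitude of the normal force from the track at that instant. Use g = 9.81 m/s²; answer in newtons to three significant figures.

At the top, both N and the weight mg point inward (toward the centre), so N + mg = mv²/r.
N = m(v²/r − g) = 242 × ((31.1)²/25.1 − 9.81) = 242 × (38.53 − 9.81) = 242 × 28.72 = 6951 N.

6950 N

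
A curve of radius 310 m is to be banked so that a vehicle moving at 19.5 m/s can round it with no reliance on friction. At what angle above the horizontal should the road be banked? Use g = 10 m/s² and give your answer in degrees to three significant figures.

With no friction, the horizontal component of the normal force provides the centripetal force: N sinθ = mv²/r, while N cosθ = mg vertically.
Dividing: tanθ = v²/(r g) = (19.5)²/(310 × 10.0) = 380.2/3100 = 0.1227.
θ = arctan(0.1227) = 6.993°.

6.99°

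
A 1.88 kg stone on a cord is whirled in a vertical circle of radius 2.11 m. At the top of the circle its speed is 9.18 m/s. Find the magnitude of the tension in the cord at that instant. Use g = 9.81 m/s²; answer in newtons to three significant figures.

56.6 N

At the top, both T and the weight mg point inward (toward the centre), so T + mg = mv²/r.
T = m(v²/r − g) = 1.88 × ((9.18)²/2.11 − 9.81) = 1.88 × (39.94 − 9.81) = 1.88 × 30.13 = 56.64 N.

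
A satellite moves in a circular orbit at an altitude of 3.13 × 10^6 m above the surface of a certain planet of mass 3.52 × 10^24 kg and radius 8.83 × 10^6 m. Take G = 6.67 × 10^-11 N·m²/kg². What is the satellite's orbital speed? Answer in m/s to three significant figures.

4430 m/s

Orbital radius r = R + h = 8.83 × 10^6 + 3.13 × 10^6 = 1.196 × 10^7 m.
Gravity supplies the centripetal force: G M m / r² = m v² / r, so v = √(GM/r).
v = √(6.67 × 10^-11 × 3.52 × 10^24 / 1.196 × 10^7) = √(1.963 × 10^7) = 4431 m/s.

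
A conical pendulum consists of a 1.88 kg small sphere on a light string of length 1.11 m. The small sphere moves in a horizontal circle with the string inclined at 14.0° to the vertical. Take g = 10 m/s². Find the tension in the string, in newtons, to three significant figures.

Vertically the bob has no acceleration, so T cosθ = mg.
T = mg/cosθ = 1.88 × 10.0 / cos 14.0° = 18.80/0.9703 = 19.38 N.

19.4 N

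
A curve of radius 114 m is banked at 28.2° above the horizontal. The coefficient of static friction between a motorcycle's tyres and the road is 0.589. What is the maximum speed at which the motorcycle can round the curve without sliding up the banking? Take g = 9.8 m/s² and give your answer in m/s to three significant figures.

At the maximum speed, friction acts down the slope at its limiting value f = μN. Radially (horizontal, toward centre): N sinθ + μN cosθ = mv²/r. Vertically: N cosθ − μN sinθ = mg.
Dividing: v² = r g (sinθ + μcosθ)/(cosθ − μsinθ).
sinθ + μcosθ = 0.4726 + 0.589×0.8813 = 0.9916; cosθ − μsinθ = 0.8813 − 0.589×0.4726 = 0.6030.
v² = 114 × 9.8 × 0.9916/0.6030 = 1837 m²/s², so v = 42.86 m/s.

42.9 m/s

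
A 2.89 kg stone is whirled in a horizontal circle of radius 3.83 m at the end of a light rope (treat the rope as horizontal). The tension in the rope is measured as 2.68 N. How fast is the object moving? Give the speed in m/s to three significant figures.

T = m v²/r ⇒ v = √(T r / m) = √(2.68 × 3.83 / 2.89) = √3.552 = 1.885 m/s.

1.88 m/s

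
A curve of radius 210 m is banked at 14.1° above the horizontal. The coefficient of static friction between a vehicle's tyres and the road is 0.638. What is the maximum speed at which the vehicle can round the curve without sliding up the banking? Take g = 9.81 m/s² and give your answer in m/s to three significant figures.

At the maximum speed, friction acts down the slope at its limiting value f = μN. Radially (horizontal, toward centre): N sinθ + μN cosθ = mv²/r. Vertically: N cosθ − μN sinθ = mg.
Dividing: v² = r g (sinθ + μcosθ)/(cosθ − μsinθ).
sinθ + μcosθ = 0.2436 + 0.638×0.9699 = 0.8624; cosθ − μsinθ = 0.9699 − 0.638×0.2436 = 0.8144.
v² = 210 × 9.81 × 0.8624/0.8144 = 2181 m²/s², so v = 46.71 m/s.

46.7 m/s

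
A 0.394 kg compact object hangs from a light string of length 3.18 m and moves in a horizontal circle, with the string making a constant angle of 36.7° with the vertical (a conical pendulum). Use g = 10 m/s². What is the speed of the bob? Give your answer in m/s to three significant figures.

The radius of the circle is r = L sinθ = 3.18 × sin 36.7° = 1.900 m.
Horizontally T sinθ = mv²/r and vertically T cosθ = mg, so tanθ = v²/(rg).
v = √(r g tanθ) = √(1.900 × 10.0 × 0.7454) = √14.17 = 3.764 m/s.

3.76 m/s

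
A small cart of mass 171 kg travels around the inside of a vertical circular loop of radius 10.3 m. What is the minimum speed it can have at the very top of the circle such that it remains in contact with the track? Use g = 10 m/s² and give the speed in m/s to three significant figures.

At the highest point the centre is directly below, so both the weight and N act inward: N + mg = mv²/r.
At minimum speed N → 0, so mg = mv_min²/r ⇒ v_min = √(g r) = √(10.0 × 10.3) = 10.15 m/s.

10.1 m/s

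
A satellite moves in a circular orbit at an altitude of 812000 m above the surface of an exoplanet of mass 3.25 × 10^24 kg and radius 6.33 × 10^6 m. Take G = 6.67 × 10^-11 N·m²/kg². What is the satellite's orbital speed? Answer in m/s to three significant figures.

Orbital radius r = R + h = 6.33 × 10^6 + 812000 = 7.142 × 10^6 m.
Gravity supplies the centripetal force: G M m / r² = m v² / r, so v = √(GM/r).
v = √(6.67 × 10^-11 × 3.25 × 10^24 / 7.142 × 10^6) = √(3.035 × 10^7) = 5509 m/s.

5510 m/s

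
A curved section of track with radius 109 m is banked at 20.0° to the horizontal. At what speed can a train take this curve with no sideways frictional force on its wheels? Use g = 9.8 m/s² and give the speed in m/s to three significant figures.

On a frictionless banked curve, N sinθ = mv²/r and N cosθ = mg, so tanθ = v²/(rg).
v = √(r g tanθ) = √(109 × 9.8 × tan 20.0°) = √(109 × 9.8 × 0.3640) = √388.8 = 19.72 m/s.

19.7 m/s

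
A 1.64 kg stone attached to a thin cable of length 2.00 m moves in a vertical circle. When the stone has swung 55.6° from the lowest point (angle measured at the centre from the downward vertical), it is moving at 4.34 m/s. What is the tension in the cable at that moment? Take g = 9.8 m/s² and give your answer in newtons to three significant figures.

Take the radial direction toward the centre of the circle as positive. The component of the weight along the string toward the centre is −mg cos φ (φ measured from the bottom), so Newton's second law along the string gives T − mg cos φ = m v²/r.
cos 55.6° = 0.5650, so T = m(v²/r + g cos φ) = 1.64 × ((4.34)²/2.00 + 9.8 × 0.5650) = 1.64 × (9.418 + (5.537)) = 1.64 × 14.95 = 24.53 N.

24.5 N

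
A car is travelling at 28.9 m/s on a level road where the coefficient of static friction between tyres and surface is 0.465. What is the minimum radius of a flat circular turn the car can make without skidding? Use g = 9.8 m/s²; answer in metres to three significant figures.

At the limit, μ_s m g = m v²/r, so r_min = v²/(μ_s g) = (28.9)²/(0.465 × 9.8) = 835.2/4.557 = 183.3 m.

183 m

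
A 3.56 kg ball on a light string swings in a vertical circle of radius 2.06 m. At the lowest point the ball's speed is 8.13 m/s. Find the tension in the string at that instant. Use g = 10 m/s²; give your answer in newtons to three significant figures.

150 N

At the lowest point, T points up (toward the centre) and the weight mg points down (away from the centre), so the net inward force is T − mg = mv²/r.
T = m(v²/r + g) = 3.56 × ((8.13)²/2.06 + 10.0) = 3.56 × (32.09 + 10.0) = 3.56 × 42.09 = 149.8 N.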